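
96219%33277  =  29665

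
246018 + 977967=1223985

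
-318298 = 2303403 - 2621701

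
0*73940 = 0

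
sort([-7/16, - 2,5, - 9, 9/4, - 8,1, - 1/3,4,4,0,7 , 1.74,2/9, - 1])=[ - 9, - 8, - 2, - 1,-7/16, - 1/3, 0,2/9,1,1.74,9/4,4,4, 5,  7 ]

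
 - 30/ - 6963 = 10/2321 = 0.00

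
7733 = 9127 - 1394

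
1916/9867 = 1916/9867 = 0.19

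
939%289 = 72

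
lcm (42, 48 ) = 336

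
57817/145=398 + 107/145= 398.74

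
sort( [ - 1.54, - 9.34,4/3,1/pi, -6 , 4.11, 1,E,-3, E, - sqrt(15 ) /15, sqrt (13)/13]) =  [-9.34, - 6, - 3,  -  1.54, - sqrt( 15 )/15, sqrt( 13 ) /13,1/pi,1,4/3,E,  E,4.11] 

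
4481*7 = 31367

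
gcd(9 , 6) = 3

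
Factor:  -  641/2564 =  - 1/4 = -2^( - 2)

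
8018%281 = 150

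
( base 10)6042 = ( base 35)4WM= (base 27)87l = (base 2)1011110011010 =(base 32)5sq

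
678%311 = 56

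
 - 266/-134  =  133/67 = 1.99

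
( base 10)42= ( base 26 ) 1G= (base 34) 18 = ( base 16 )2A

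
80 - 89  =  -9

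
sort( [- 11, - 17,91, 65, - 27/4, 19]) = [ - 17, - 11, - 27/4,19,65 , 91]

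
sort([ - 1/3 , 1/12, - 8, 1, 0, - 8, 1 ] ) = [ - 8, - 8, - 1/3,0,1/12, 1,1]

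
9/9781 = 9/9781  =  0.00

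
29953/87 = 29953/87   =  344.29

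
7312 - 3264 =4048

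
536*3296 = 1766656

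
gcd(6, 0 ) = 6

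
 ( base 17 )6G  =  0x76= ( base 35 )3D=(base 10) 118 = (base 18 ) 6a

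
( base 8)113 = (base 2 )1001011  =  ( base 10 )75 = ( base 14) 55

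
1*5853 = 5853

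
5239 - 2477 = 2762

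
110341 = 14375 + 95966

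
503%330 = 173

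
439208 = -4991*(-88) 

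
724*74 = 53576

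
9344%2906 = 626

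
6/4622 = 3/2311 = 0.00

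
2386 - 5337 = - 2951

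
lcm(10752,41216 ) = 247296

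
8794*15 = 131910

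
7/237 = 7/237= 0.03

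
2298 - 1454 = 844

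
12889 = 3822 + 9067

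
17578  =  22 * 799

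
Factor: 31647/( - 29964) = -2^ (-2 )*7^1*137^1*227^(-1) = - 959/908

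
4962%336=258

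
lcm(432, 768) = 6912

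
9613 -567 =9046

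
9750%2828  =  1266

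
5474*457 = 2501618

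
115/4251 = 115/4251=0.03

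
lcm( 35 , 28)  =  140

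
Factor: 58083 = 3^1*19^1*1019^1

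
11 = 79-68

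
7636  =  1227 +6409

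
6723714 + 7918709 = 14642423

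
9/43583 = 9/43583=0.00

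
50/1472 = 25/736 = 0.03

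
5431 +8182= 13613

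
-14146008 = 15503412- 29649420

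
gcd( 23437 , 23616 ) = 1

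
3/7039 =3/7039 = 0.00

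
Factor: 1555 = 5^1*311^1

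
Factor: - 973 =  - 7^1*139^1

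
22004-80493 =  - 58489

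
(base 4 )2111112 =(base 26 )E3G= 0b10010101010110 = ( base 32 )9AM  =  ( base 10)9558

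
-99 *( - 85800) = 8494200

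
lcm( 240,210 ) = 1680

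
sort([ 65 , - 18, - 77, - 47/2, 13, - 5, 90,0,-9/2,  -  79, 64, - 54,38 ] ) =[-79 ,  -  77,  -  54, - 47/2, -18,  -  5,  -  9/2,0,13, 38,64,65, 90 ]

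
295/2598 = 295/2598=0.11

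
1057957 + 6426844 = 7484801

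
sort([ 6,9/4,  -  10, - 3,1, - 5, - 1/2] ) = [-10, - 5, - 3, - 1/2,1, 9/4,6] 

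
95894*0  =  0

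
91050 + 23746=114796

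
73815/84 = 878 + 3/4=878.75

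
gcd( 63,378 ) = 63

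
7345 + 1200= 8545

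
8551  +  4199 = 12750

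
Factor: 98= 2^1*7^2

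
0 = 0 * 462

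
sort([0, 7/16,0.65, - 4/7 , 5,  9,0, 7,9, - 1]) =[ - 1, - 4/7, 0,0,7/16,0.65,  5 , 7,9 , 9 ] 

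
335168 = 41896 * 8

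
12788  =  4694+8094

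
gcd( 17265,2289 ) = 3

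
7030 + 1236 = 8266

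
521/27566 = 521/27566=   0.02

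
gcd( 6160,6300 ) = 140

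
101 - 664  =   - 563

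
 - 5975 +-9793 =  - 15768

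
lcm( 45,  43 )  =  1935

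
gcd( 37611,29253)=4179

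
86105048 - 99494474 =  - 13389426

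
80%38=4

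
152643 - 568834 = -416191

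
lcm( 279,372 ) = 1116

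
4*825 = 3300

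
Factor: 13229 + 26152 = 39381 = 3^1*13127^1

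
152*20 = 3040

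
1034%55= 44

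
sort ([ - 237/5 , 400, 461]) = [ - 237/5, 400,461]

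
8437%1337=415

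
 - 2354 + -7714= - 10068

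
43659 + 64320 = 107979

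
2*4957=9914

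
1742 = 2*871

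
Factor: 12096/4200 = 72/25 = 2^3*3^2*5^(  -  2 ) 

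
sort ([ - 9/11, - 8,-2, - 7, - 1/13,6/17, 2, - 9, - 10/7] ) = [ -9, -8, - 7, - 2 , - 10/7, - 9/11, - 1/13,6/17, 2 ]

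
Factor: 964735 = 5^1*23^1*8389^1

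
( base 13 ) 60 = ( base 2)1001110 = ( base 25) 33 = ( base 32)2E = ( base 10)78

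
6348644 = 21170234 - 14821590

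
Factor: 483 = 3^1*7^1 * 23^1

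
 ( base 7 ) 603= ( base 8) 451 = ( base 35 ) 8H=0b100101001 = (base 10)297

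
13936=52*268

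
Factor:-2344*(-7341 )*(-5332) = -2^5*3^1 * 31^1*43^1*293^1 * 2447^1 =- 91749344928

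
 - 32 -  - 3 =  - 29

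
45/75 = 3/5 = 0.60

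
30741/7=4391 + 4/7 = 4391.57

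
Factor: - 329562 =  - 2^1*3^3*17^1 * 359^1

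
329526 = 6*54921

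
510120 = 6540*78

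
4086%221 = 108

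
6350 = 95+6255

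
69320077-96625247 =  - 27305170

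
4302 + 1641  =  5943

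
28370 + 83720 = 112090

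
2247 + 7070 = 9317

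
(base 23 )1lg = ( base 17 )398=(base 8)2004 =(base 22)22G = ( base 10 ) 1028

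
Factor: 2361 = 3^1*787^1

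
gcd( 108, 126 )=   18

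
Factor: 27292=2^2*6823^1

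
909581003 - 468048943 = 441532060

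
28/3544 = 7/886 = 0.01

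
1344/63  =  21 + 1/3 = 21.33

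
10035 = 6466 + 3569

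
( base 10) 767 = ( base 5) 11032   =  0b1011111111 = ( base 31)ON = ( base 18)26b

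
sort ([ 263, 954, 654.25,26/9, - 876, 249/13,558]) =[ - 876, 26/9, 249/13, 263, 558,654.25, 954]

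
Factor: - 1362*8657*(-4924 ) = 58058066616 = 2^3*3^1*11^1*227^1*787^1*1231^1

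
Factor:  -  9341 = -9341^1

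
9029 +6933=15962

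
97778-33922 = 63856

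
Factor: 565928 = 2^3 * 11^1*59^1*109^1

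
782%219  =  125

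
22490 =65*346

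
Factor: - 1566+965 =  - 601^1  =  - 601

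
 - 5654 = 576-6230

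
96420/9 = 10713+1/3  =  10713.33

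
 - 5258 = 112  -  5370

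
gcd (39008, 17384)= 424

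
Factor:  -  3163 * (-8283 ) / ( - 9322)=  -  26199129/9322 = - 2^(  -  1)*3^1*11^1*59^( - 1)*79^(  -  1 )*251^1*3163^1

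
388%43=1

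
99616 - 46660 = 52956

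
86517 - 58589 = 27928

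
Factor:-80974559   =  -23^2*153071^1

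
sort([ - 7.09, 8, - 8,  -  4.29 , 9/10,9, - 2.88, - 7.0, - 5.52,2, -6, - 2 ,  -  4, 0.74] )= [ - 8, - 7.09, - 7.0, - 6, - 5.52, - 4.29,-4, - 2.88, -2,  0.74,9/10,  2,  8,9]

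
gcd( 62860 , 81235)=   35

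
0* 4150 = 0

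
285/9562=285/9562 = 0.03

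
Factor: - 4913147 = - 97^1*50651^1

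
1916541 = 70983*27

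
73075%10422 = 121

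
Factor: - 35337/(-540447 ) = 11779/180149 = 17^( - 1)*10597^( - 1 ) * 11779^1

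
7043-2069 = 4974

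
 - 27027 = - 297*91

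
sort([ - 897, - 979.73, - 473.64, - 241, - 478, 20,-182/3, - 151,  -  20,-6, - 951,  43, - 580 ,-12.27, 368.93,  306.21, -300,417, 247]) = [- 979.73,  -  951, - 897, - 580, - 478, -473.64,-300, - 241, - 151, - 182/3, - 20, - 12.27, - 6, 20,43, 247, 306.21,  368.93, 417 ]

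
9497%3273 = 2951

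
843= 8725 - 7882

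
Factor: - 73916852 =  - 2^2*59^1*313207^1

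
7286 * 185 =1347910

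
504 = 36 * 14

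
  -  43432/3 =- 14478 + 2/3 = - 14477.33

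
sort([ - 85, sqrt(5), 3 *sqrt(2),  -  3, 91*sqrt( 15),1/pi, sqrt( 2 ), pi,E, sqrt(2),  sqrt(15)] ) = [ - 85, - 3 , 1/pi,  sqrt( 2), sqrt (2 ),  sqrt( 5), E,pi, sqrt(15),3*sqrt( 2 ), 91*sqrt( 15)]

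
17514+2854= 20368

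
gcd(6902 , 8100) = 2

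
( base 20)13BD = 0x24D9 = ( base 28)c0p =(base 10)9433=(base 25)f28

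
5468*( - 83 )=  - 453844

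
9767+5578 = 15345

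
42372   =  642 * 66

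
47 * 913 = 42911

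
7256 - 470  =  6786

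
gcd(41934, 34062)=6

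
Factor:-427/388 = -2^(-2)*7^1*61^1*97^( - 1 )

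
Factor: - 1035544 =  - 2^3*129443^1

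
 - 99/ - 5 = 19+4/5= 19.80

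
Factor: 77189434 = 2^1*7^1*5513531^1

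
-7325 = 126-7451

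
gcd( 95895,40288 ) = 1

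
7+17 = 24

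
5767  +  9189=14956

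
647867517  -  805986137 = - 158118620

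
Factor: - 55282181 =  - 17^1*37^1*179^1*491^1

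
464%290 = 174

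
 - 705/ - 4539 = 235/1513 = 0.16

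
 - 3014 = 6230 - 9244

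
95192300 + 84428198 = 179620498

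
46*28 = 1288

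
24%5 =4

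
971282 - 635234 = 336048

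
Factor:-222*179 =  - 39738= -2^1*3^1 * 37^1*179^1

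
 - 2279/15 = - 2279/15=- 151.93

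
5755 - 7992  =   - 2237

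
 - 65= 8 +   -  73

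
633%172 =117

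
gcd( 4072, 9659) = 1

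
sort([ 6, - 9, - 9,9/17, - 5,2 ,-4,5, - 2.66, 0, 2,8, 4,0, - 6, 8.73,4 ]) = [ - 9, - 9, - 6, - 5, - 4,-2.66 , 0,  0, 9/17,2, 2,4,4,5,6,8,8.73 ] 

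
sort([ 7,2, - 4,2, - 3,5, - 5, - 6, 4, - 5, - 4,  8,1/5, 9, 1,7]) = [ - 6, - 5, - 5, - 4, - 4, - 3 , 1/5,1,2,2,4,5, 7, 7 , 8,9 ]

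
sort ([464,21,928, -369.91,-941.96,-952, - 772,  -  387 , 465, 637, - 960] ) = [ - 960,-952,  -  941.96,  -  772,-387,  -  369.91,21,464,465,637, 928]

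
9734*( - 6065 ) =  - 59036710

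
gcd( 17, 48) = 1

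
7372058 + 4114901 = 11486959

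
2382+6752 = 9134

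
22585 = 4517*5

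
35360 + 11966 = 47326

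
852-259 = 593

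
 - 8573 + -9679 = - 18252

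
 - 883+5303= 4420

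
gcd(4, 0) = 4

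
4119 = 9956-5837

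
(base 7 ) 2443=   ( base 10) 913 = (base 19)2A1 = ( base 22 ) 1JB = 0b1110010001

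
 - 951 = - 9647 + 8696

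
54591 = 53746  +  845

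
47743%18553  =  10637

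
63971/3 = 63971/3= 21323.67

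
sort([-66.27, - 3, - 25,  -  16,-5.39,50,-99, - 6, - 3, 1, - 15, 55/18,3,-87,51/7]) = [-99,-87 , - 66.27, - 25, - 16,-15, -6, - 5.39, - 3, - 3, 1,3, 55/18,51/7,  50] 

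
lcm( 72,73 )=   5256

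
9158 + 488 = 9646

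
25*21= 525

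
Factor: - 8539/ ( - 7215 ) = 3^( - 1)*5^ (-1)*  13^( - 1 )*37^(  -  1 )*8539^1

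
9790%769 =562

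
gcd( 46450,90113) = 929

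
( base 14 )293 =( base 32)G9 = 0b1000001001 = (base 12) 375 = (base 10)521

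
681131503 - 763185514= -82054011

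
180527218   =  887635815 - 707108597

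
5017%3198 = 1819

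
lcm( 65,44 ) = 2860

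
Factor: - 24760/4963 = - 2^3*5^1*7^ (  -  1)*619^1*709^( - 1)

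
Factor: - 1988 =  - 2^2*7^1 * 71^1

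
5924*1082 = 6409768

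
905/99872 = 905/99872 = 0.01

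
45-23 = 22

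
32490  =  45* 722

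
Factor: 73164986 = 2^1*61^1*599713^1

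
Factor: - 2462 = - 2^1*1231^1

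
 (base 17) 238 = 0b1001111101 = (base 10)637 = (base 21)197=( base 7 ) 1600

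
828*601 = 497628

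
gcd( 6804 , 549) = 9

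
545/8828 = 545/8828 =0.06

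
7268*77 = 559636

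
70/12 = 35/6 = 5.83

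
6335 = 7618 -1283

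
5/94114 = 5/94114 = 0.00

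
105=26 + 79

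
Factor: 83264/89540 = 20816/22385 =2^4*5^(-1)*11^( - 2 ) * 37^( -1)*1301^1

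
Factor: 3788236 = 2^2*41^1*23099^1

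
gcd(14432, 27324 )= 44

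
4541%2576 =1965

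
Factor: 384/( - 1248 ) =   -  2^2*13^( -1) = - 4/13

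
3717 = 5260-1543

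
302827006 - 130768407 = 172058599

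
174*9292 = 1616808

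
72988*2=145976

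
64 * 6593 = 421952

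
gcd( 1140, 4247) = 1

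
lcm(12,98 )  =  588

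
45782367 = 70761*647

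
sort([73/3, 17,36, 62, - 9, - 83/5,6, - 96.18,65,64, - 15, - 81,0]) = [ - 96.18, - 81,  -  83/5,-15, - 9, 0,6 , 17,73/3, 36, 62,64,  65] 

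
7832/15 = 522+2/15 = 522.13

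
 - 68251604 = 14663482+-82915086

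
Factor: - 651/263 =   -  3^1  *  7^1*31^1* 263^( - 1)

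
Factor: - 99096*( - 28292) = 2^5 * 3^1 * 11^1*643^1*4129^1 = 2803624032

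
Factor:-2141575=-5^2 * 17^1 *5039^1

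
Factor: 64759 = 31^1 * 2089^1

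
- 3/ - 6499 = 3/6499 = 0.00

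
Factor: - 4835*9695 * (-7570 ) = 354846210250 = 2^1* 5^3 * 7^1*277^1 * 757^1*967^1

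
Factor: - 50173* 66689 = -3345987197 = -  7^2 * 131^1*383^1*1361^1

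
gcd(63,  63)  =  63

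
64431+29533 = 93964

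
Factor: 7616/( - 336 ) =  - 2^2*3^ ( - 1 )  *17^1 = - 68/3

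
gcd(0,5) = 5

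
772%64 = 4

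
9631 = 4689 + 4942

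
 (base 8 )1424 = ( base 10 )788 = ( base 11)657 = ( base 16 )314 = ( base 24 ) 18k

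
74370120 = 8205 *9064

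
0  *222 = 0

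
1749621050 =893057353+856563697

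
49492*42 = 2078664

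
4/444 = 1/111 = 0.01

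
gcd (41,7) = 1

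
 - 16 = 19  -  35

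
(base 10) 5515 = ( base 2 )1010110001011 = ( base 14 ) 201D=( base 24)9DJ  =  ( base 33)524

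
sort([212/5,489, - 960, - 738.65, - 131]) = [ - 960,-738.65, - 131,  212/5,489] 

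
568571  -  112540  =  456031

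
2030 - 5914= - 3884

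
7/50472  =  7/50472 =0.00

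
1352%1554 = 1352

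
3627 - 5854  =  -2227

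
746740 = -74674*( - 10 ) 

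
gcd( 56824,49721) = 7103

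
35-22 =13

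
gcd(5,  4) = 1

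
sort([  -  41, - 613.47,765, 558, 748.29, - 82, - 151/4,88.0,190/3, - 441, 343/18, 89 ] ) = [ - 613.47, - 441, - 82, - 41, - 151/4,  343/18,190/3,88.0 , 89, 558,748.29, 765]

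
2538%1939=599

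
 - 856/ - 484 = 1 + 93/121 = 1.77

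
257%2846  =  257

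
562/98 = 281/49 = 5.73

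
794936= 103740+691196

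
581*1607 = 933667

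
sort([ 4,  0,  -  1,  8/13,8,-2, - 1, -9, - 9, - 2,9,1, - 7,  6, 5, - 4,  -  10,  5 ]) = [- 10 , - 9,  -  9, - 7,  -  4,-2, - 2, - 1, - 1,  0,8/13,1,4, 5,  5,  6, 8, 9]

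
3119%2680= 439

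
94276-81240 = 13036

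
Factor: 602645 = 5^1*43^1 * 2803^1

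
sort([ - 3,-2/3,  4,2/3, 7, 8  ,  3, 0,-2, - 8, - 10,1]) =[ - 10, - 8,  -  3, - 2,-2/3,0, 2/3,1, 3, 4,  7,  8]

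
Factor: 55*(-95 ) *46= - 240350 = - 2^1*5^2* 11^1 *19^1*23^1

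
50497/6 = 8416 + 1/6 =8416.17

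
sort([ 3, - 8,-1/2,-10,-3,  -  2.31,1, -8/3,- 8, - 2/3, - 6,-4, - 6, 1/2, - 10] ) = [-10, - 10, - 8, - 8,-6,-6 ,  -  4, - 3 , - 8/3, - 2.31, - 2/3,-1/2, 1/2,  1,3]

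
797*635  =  506095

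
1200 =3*400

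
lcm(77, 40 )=3080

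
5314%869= 100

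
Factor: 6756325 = 5^2* 131^1*2063^1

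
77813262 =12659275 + 65153987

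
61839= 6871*9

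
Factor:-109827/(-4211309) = 3^2*947^(-1)*4447^(-1)*12203^1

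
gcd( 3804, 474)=6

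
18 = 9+9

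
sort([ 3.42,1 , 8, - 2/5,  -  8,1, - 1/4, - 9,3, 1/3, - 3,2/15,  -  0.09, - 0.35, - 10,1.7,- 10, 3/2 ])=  [ - 10, - 10, - 9, - 8, - 3,-2/5, - 0.35, - 1/4, - 0.09,2/15,1/3, 1,1,3/2,  1.7,3,3.42, 8]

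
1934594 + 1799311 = 3733905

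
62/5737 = 62/5737 = 0.01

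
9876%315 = 111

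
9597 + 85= 9682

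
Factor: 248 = 2^3 * 31^1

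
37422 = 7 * 5346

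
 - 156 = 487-643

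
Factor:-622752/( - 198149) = 2^5*3^1*7^( - 1 ) * 13^1*499^1*28307^ (-1)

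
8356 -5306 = 3050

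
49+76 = 125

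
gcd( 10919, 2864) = 179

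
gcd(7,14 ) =7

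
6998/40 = 3499/20 = 174.95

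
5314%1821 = 1672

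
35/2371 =35/2371 = 0.01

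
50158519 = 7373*6803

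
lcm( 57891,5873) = 405237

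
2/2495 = 2/2495 = 0.00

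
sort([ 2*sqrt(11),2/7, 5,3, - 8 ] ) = [  -  8, 2/7,  3, 5, 2*sqrt( 11) ]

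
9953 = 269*37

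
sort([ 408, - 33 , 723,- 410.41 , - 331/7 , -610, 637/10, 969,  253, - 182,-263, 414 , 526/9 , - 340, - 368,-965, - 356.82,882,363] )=[ - 965,  -  610, - 410.41,-368 , - 356.82, - 340,-263,-182, - 331/7, - 33,526/9,637/10, 253, 363 , 408,414, 723,882,969] 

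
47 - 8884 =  - 8837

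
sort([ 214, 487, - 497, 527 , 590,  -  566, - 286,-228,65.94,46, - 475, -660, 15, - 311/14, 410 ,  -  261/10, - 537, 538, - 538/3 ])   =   [ - 660 , - 566,  -  537,  -  497,  -  475,  -  286, - 228, - 538/3,-261/10 , - 311/14, 15, 46,65.94, 214, 410, 487, 527,538 , 590 ]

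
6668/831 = 8 + 20/831 = 8.02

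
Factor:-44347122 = - 2^1*3^3*61^1*13463^1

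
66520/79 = 842 + 2/79 =842.03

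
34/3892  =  17/1946 =0.01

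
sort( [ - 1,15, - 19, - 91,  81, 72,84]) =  [ - 91, - 19, - 1  ,  15,72, 81,84 ]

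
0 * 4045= 0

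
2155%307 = 6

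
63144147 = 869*72663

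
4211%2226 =1985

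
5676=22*258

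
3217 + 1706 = 4923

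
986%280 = 146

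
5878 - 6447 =-569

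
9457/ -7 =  - 1351/1 = - 1351.00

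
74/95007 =74/95007= 0.00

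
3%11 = 3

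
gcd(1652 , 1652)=1652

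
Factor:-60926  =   - 2^1 * 41^1*743^1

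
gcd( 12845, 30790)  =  5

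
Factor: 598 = 2^1*13^1*23^1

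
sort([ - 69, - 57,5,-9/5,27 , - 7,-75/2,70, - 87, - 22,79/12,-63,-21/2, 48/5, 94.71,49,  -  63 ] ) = [-87,  -  69 , - 63,  -  63,- 57, -75/2, - 22, - 21/2,  -  7 , - 9/5, 5,79/12 , 48/5,27, 49,70,  94.71]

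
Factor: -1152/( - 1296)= 2^3*3^( - 2) = 8/9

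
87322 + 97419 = 184741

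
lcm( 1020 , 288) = 24480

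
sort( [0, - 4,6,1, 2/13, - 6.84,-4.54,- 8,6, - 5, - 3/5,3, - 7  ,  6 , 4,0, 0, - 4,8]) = [ - 8, - 7, - 6.84 , - 5  , - 4.54, - 4, - 4, - 3/5,0,0,0,2/13,1,3,4, 6,  6, 6,8]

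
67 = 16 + 51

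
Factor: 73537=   151^1 * 487^1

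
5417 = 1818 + 3599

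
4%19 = 4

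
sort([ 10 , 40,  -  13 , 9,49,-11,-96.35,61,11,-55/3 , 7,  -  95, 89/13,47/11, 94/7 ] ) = [ -96.35 , - 95 , - 55/3, - 13,  -  11 , 47/11, 89/13, 7,9, 10,11, 94/7, 40  ,  49, 61]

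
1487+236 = 1723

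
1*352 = 352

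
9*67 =603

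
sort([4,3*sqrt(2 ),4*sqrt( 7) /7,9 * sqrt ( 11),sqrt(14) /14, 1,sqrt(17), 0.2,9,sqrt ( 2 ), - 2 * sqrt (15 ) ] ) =[ - 2*sqrt(15), 0.2,sqrt ( 14)/14,1, sqrt( 2),4*sqrt ( 7 )/7,  4,sqrt ( 17 ),3*sqrt ( 2), 9,  9* sqrt(11)]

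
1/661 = 1/661=0.00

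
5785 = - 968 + 6753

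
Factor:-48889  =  -48889^1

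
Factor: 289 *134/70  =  19363/35 = 5^( - 1)*7^( - 1) * 17^2*67^1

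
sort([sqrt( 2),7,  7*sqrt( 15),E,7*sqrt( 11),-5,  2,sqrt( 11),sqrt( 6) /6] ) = [  -  5,sqrt(6)/6,sqrt( 2 ), 2,E,sqrt( 11 ),7, 7*sqrt(11), 7*sqrt( 15 ) ] 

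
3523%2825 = 698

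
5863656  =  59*99384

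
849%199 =53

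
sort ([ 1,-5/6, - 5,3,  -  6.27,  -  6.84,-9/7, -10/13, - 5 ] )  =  [-6.84 , - 6.27, - 5, - 5, - 9/7, - 5/6, -10/13 , 1,3]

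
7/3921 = 7/3921 = 0.00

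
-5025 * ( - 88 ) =442200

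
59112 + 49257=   108369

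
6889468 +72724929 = 79614397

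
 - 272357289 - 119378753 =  -391736042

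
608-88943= - 88335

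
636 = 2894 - 2258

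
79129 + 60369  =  139498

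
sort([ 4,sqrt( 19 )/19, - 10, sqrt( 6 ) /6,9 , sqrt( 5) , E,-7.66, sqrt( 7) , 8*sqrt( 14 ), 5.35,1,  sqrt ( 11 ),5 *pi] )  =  [ - 10,- 7.66, sqrt (19 )/19, sqrt( 6)/6,1, sqrt (5 ), sqrt( 7 ), E, sqrt( 11), 4, 5.35, 9, 5*pi, 8*sqrt(14 )]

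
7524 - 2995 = 4529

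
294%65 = 34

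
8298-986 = 7312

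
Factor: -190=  - 2^1*5^1*19^1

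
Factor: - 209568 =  - 2^5*3^1 * 37^1 *59^1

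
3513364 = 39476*89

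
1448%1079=369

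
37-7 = 30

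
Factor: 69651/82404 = 71/84 = 2^(-2)* 3^ (- 1)*7^ (- 1) * 71^1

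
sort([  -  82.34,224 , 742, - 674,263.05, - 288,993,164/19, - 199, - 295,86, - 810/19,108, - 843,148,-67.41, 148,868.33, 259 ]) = [ - 843, - 674, - 295,-288, - 199, - 82.34, - 67.41, - 810/19, 164/19,86,108,148,148,224,259,263.05,742, 868.33,993]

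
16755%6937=2881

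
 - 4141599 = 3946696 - 8088295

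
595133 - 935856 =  - 340723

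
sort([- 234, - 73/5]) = [ - 234, - 73/5 ]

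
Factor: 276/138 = 2^1 = 2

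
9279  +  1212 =10491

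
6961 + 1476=8437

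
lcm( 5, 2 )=10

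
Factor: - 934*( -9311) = 2^1*467^1*9311^1 = 8696474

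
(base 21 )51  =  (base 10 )106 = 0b1101010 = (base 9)127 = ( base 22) 4i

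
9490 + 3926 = 13416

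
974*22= 21428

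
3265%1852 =1413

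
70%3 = 1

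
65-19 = 46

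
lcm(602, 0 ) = 0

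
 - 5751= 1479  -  7230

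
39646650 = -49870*( - 795)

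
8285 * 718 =5948630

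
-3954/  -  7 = 564+6/7 = 564.86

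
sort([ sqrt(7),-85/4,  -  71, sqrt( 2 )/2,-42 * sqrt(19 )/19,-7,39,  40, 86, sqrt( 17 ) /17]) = [ - 71, - 85/4,  -  42*sqrt( 19)/19,-7 , sqrt(17 ) /17,  sqrt( 2)/2,sqrt( 7 ),39,  40,86 ]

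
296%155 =141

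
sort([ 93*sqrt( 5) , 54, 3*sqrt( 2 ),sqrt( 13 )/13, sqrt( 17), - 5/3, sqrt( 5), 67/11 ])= [ - 5/3,sqrt(13 ) /13, sqrt( 5), sqrt ( 17),  3*sqrt(2 ), 67/11, 54,93*sqrt( 5 ) ] 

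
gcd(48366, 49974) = 6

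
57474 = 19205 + 38269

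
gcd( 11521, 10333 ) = 1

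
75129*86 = 6461094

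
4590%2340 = 2250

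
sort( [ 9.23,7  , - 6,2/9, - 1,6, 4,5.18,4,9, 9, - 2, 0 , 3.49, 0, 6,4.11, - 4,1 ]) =[ - 6, - 4, - 2,  -  1, 0 , 0,2/9, 1,3.49,4,4,4.11,5.18, 6,  6,7,9,9,9.23 ]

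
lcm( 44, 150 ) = 3300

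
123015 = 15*8201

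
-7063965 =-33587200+26523235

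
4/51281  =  4/51281 = 0.00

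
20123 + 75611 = 95734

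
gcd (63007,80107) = 1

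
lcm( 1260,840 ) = 2520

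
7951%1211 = 685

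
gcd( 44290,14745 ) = 5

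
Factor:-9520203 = - 3^1*7^1*11^1*41213^1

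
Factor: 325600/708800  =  407/886 = 2^ ( - 1 )*11^1*37^1*443^(  -  1 ) 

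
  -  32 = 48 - 80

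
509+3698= 4207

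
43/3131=43/3131 = 0.01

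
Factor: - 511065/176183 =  - 3^2*5^1*  7^( - 1)*41^1*277^1 * 25169^( -1)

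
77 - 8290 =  - 8213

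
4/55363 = 4/55363 = 0.00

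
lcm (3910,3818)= 324530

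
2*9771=19542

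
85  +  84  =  169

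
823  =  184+639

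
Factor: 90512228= 2^2*22628057^1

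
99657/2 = 99657/2=49828.50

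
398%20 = 18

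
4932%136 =36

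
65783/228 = 288 + 119/228  =  288.52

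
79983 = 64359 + 15624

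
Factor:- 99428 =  - 2^2*7^1*53^1*67^1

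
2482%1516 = 966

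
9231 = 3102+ 6129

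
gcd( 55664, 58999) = 1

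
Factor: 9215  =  5^1*19^1*97^1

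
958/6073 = 958/6073 =0.16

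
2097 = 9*233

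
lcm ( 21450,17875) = 107250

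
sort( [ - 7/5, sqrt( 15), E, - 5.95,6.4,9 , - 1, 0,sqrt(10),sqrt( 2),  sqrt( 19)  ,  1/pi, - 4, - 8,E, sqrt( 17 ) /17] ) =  [ - 8, - 5.95, -4, - 7/5, - 1, 0,sqrt( 17 ) /17, 1/pi, sqrt ( 2), E , E, sqrt(10 ), sqrt( 15), sqrt(19), 6.4 , 9 ]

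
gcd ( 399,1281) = 21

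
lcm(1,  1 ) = 1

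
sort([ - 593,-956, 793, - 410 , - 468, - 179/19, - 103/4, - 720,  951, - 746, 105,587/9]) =[ - 956, - 746, - 720, - 593,  -  468, - 410  , - 103/4, - 179/19,587/9,  105,  793,  951]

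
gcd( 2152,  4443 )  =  1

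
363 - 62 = 301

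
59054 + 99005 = 158059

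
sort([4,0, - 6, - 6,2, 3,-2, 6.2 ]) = [ - 6, - 6, - 2,0,2, 3, 4,6.2 ]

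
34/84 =17/42 = 0.40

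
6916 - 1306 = 5610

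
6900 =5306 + 1594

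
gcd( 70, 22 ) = 2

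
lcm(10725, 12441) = 311025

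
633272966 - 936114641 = - 302841675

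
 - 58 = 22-80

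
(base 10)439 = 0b110110111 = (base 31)e5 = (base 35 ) CJ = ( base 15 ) 1E4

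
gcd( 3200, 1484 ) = 4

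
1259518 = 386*3263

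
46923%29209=17714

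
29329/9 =29329/9 = 3258.78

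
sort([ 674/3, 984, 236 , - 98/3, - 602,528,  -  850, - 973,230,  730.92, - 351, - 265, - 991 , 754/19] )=[ - 991, - 973, - 850, -602, - 351,- 265, - 98/3, 754/19, 674/3, 230,236,528 , 730.92, 984 ]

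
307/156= 1+151/156 = 1.97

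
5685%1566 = 987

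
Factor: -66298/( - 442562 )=33149^1*221281^( - 1 ) = 33149/221281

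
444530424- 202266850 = 242263574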